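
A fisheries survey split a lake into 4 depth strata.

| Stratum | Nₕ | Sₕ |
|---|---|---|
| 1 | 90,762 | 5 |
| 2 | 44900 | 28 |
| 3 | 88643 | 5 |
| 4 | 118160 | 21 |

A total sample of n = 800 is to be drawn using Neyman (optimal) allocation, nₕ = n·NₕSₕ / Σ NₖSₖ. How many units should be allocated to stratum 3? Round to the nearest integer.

76

Σ NₕSₕ = 90762·5 + 44900·28 + 88643·5 + 118160·21 = 4635585.
Share for 3: 443215/4635585 = 0.09561.
n_3 = 800 × 0.09561 = 76.489... → 76.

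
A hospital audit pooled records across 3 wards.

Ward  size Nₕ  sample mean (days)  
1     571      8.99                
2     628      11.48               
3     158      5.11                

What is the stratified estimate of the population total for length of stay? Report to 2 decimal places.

1: 571·8.99 = 5133.29
2: 628·11.48 = 7209.44
3: 158·5.11 = 807.38
τ̂ = Σ Nₕx̄ₕ = 13150.11.

13150.11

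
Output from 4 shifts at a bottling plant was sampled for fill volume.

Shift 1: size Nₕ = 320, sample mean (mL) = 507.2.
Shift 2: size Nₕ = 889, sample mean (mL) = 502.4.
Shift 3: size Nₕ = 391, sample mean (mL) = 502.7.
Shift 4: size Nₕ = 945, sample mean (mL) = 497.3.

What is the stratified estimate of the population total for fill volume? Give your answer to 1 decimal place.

1275441.8

Estimate total by summing Nₕ·x̄ₕ over strata.
320·507.2 + 889·502.4 + 391·502.7 + 945·497.3 = 162304 + 446633.6 + 196555.7 + 469948.5 = 1275441.8.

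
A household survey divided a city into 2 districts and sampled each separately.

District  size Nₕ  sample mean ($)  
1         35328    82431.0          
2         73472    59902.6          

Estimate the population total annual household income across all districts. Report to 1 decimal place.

1: 35328·82431.0 = 2912122368
2: 73472·59902.6 = 4401163827.2
τ̂ = Σ Nₕx̄ₕ = 7313286195.2.

7313286195.2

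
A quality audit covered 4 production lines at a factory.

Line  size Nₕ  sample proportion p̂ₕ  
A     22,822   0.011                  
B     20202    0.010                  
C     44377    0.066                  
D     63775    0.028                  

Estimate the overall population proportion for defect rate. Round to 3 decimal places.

N = 22822 + 20202 + 44377 + 63775 = 151176.
Overall proportion = Σ (Nₕ/N)·p̂ₕ.
Σ Nₕp̂ₕ = 251.042 + 202.02 + 2928.882 + 1785.7 = 5167.644.
5167.644 / 151176 = 0.03418... → 0.034.

0.034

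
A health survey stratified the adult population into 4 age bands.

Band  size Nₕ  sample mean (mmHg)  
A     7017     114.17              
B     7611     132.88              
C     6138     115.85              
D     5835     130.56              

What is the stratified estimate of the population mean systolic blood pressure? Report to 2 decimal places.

123.51

N = 7017 + 7611 + 6138 + 5835 = 26601.
Weight each subgroup mean by Nₕ/N and sum.
Σ Nₕx̄ₕ = 7017·114.17 + 7611·132.88 + 6138·115.85 + 5835·130.56 = 801130.89 + 1011349.68 + 711087.3 + 761817.6 = 3285385.47.
Divide by N: 3285385.47 / 26601 = 123.5061... → 123.51.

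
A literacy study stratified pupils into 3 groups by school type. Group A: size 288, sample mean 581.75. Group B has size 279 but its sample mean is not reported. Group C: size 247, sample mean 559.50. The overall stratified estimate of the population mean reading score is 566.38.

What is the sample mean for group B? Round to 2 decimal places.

556.61

N = 288 + 279 + 247 = 814.
Overall total = μ·N = 566.38·814 = 461033.32.
Subtract the known strata: 288·581.75 + 247·559.50 = 305740.5.
Remaining total for group B: 461033.32 − 305740.5 = 155292.82.
Divide by its size: 155292.82 / 279 = 556.6051... → 556.61.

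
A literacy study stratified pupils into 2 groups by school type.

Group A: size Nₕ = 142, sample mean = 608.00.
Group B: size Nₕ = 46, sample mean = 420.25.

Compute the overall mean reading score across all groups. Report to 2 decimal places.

N = 188; weights Wₕ = Nₕ/N = (0.7553, 0.2447).
x̄_st = Σ Wₕ·x̄ₕ = 0.7553·608.00 + 0.2447·420.25 ≈ 562.0612...
→ 562.06.

562.06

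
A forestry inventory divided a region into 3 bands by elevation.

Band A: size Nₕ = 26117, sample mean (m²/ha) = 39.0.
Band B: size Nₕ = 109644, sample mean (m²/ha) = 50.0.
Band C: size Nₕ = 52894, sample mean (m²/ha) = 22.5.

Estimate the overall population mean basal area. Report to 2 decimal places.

40.77

x̄_st = (Σ Nₕx̄ₕ) / (Σ Nₕ) = (26117·39.0 + 109644·50.0 + 52894·22.5) / 188655
= 7690878 / 188655 = 40.7669... → 40.77.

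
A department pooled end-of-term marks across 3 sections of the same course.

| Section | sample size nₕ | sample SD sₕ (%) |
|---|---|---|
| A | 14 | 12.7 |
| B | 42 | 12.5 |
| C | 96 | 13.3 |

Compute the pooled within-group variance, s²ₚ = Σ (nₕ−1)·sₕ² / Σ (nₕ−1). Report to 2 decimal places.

169.85

A: (14−1)·12.7² = 13·161.29 = 2096.77
B: (42−1)·12.5² = 41·156.25 = 6406.25
C: (96−1)·13.3² = 95·176.89 = 16804.55
Numerator = 25307.57; denominator = Σ(nₕ−1) = 149.
s²ₚ = 25307.57/149 = 169.8495... → 169.85.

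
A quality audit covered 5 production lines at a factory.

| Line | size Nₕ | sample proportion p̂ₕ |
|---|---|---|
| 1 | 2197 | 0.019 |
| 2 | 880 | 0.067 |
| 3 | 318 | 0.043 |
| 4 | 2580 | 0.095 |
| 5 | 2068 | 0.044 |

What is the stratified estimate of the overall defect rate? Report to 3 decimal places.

Wₕ = Nₕ/N with N = 8043: 0.2732, 0.1094, 0.0395, 0.3208, 0.2571.
p̂_st = 0.2732·0.019 + 0.1094·0.067 + 0.0395·0.043 + 0.3208·0.095 + 0.2571·0.044 ≈ 0.05601... → 0.056.

0.056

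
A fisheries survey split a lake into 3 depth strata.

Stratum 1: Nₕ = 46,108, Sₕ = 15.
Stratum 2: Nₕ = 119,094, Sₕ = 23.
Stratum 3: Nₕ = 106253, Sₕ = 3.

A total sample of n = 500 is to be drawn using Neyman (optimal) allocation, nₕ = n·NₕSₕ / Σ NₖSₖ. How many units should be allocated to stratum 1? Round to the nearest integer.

Σ NₕSₕ = 46108·15 + 119094·23 + 106253·3 = 3749541.
Share for 1: 691620/3749541 = 0.18445.
n_1 = 500 × 0.18445 = 92.227... → 92.

92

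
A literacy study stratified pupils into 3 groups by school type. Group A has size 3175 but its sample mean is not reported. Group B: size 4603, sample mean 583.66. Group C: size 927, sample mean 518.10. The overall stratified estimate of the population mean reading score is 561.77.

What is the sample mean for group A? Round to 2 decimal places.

542.78

N = 3175 + 4603 + 927 = 8705.
Overall total = μ·N = 561.77·8705 = 4890207.85.
Subtract the known strata: 4603·583.66 + 927·518.10 = 3166865.68.
Remaining total for group A: 4890207.85 − 3166865.68 = 1723342.17.
Divide by its size: 1723342.17 / 3175 = 542.7849... → 542.78.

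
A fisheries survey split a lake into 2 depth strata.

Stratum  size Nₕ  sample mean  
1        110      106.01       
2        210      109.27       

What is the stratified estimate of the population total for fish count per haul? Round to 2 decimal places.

Estimate total by summing Nₕ·x̄ₕ over strata.
110·106.01 + 210·109.27 = 11661.1 + 22946.7 = 34607.80.

34607.80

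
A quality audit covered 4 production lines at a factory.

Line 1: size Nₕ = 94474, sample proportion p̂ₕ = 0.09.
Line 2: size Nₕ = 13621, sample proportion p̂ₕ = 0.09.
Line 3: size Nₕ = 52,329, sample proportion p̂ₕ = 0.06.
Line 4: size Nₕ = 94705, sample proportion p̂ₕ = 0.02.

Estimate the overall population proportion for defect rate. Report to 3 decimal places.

N = 94474 + 13621 + 52329 + 94705 = 255129.
Overall proportion = Σ (Nₕ/N)·p̂ₕ.
Σ Nₕp̂ₕ = 8502.66 + 1225.89 + 3139.74 + 1894.1 = 14762.39.
14762.39 / 255129 = 0.05786... → 0.058.

0.058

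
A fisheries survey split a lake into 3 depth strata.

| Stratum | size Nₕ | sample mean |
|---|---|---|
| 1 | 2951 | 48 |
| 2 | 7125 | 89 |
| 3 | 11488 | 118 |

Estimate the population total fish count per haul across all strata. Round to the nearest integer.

Population total = Σ Nₕ·x̄ₕ (each stratum's size times its mean).
2951·48 + 7125·89 + 11488·118 = 141648 + 634125 + 1355584 = 2131357.

2131357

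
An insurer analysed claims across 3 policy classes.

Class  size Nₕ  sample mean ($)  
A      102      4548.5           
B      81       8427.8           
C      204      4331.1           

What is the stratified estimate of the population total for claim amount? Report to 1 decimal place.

2030143.2

Estimate total by summing Nₕ·x̄ₕ over strata.
102·4548.5 + 81·8427.8 + 204·4331.1 = 463947 + 682651.8 + 883544.4 = 2030143.2.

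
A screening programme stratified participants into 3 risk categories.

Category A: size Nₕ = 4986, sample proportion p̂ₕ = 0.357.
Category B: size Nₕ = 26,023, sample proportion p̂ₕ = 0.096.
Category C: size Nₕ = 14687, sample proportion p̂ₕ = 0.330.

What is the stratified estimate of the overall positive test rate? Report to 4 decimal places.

N = 4986 + 26023 + 14687 = 45696.
Overall proportion = Σ (Nₕ/N)·p̂ₕ.
Σ Nₕp̂ₕ = 1780.002 + 2498.208 + 4846.71 = 9124.92.
9124.92 / 45696 = 0.199688... → 0.1997.

0.1997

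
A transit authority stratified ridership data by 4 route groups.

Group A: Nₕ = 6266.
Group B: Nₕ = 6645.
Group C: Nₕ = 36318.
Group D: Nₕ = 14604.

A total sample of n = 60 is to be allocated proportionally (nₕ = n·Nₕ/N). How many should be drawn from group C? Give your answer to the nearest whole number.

34

N = 6266 + 6645 + 36318 + 14604 = 63833.
n_C = 60·36318/63833 = 34.137... → 34.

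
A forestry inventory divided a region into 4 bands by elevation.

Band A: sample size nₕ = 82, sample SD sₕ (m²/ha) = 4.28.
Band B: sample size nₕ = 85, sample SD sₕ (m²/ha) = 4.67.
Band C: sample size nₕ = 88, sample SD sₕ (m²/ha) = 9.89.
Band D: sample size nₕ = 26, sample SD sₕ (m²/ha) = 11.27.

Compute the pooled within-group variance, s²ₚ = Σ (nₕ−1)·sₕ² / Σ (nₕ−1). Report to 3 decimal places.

Degrees of freedom: 81 + 84 + 87 + 25 = 277.
Σ(nₕ−1)sₕ² = 81·18.3184 + 84·21.8089 + 87·97.8121 + 25·127.0129 = 15000.7132.
s²ₚ = 15000.7132 / 277 = 54.15420... → 54.154.

54.154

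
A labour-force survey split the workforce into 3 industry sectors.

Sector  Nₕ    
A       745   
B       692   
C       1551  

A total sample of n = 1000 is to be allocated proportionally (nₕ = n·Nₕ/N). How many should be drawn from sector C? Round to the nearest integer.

Share of sector C = 1551/2988 = 0.51908.
Allocate 1000 × 0.51908 = 519.076... → 519.

519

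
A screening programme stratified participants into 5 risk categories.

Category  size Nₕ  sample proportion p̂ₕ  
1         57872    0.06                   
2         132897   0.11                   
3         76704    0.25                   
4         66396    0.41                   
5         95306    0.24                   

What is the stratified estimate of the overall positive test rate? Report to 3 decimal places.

0.204

N = 57872 + 132897 + 76704 + 66396 + 95306 = 429175.
Overall proportion = Σ (Nₕ/N)·p̂ₕ.
Σ Nₕp̂ₕ = 3472.32 + 14618.67 + 19176 + 27222.36 + 22873.44 = 87362.79.
87362.79 / 429175 = 0.20356... → 0.204.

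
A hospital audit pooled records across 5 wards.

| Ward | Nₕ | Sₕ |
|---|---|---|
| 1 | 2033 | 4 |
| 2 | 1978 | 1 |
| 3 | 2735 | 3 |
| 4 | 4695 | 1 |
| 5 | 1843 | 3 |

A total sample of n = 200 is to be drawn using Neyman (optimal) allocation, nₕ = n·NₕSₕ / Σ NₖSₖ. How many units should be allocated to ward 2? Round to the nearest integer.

1: NₕSₕ = 2033·4 = 8132
2: NₕSₕ = 1978·1 = 1978
3: NₕSₕ = 2735·3 = 8205
4: NₕSₕ = 4695·1 = 4695
5: NₕSₕ = 1843·3 = 5529
Σ NₕSₕ = 28539.
n_2 = 200·1978/28539 = 13.862... → 14.

14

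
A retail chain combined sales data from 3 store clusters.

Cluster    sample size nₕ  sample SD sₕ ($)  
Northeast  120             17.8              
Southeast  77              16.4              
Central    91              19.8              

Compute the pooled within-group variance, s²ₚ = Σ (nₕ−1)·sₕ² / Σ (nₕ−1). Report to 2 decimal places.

Degrees of freedom: 119 + 76 + 90 = 285.
Σ(nₕ−1)sₕ² = 119·316.84 + 76·268.96 + 90·392.04 = 93428.52.
s²ₚ = 93428.52 / 285 = 327.8194... → 327.82.

327.82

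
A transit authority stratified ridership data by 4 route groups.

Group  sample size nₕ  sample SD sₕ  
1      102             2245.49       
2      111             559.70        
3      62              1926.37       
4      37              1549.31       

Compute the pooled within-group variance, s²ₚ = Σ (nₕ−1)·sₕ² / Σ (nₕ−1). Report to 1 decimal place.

1: (102−1)·2245.49² = 101·5042225.3401 = 509264759.3501
2: (111−1)·559.70² = 110·313264.09 = 34459049.9
3: (62−1)·1926.37² = 61·3710901.3769 = 226364983.9909
4: (37−1)·1549.31² = 36·2400361.4761 = 86413013.1396
Numerator = 856501806.3806; denominator = Σ(nₕ−1) = 308.
s²ₚ = 856501806.3806/308 = 2780850.021... → 2780850.0.

2780850.0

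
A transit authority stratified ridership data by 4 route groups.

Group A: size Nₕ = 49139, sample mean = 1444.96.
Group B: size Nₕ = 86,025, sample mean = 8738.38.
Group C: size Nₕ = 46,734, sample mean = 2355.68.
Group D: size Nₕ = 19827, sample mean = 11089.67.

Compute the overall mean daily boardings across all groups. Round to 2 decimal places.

5714.16

N = 49139 + 86025 + 46734 + 19827 = 201725.
The stratified mean weights each stratum mean by its population share Nₕ/N.
Σ Nₕx̄ₕ = 49139·1444.96 + 86025·8738.38 + 46734·2355.68 + 19827·11089.67 = 71003889.44 + 751719139.5 + 110090349.12 + 219874887.09 = 1152688265.15.
Divide by N: 1152688265.15 / 201725 = 5714.1567... → 5714.16.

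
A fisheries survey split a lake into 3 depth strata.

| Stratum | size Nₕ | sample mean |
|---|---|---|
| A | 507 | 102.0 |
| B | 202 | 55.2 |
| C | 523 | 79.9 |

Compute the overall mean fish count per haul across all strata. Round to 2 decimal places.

84.94

x̄_st = (Σ Nₕx̄ₕ) / (Σ Nₕ) = (507·102.0 + 202·55.2 + 523·79.9) / 1232
= 104652.1 / 1232 = 84.9449... → 84.94.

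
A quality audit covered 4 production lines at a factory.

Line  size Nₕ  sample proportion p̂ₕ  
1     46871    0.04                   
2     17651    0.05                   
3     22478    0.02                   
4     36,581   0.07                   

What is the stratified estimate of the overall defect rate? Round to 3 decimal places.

0.047

N = 46871 + 17651 + 22478 + 36581 = 123581.
Overall proportion = Σ (Nₕ/N)·p̂ₕ.
Σ Nₕp̂ₕ = 1874.84 + 882.55 + 449.56 + 2560.67 = 5767.62.
5767.62 / 123581 = 0.04667... → 0.047.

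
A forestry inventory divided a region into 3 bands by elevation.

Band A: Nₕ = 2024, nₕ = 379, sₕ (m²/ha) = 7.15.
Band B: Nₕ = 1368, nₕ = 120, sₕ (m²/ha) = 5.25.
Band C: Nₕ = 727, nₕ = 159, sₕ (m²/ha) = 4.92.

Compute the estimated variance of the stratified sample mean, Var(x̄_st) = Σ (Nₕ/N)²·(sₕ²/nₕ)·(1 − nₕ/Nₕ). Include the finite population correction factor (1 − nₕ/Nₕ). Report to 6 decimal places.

0.053289

N = 4119. Term for each stratum: Wₕ²sₕ²/nₕ·(1−nₕ/Nₕ).
Var(x̄_st) = 0.026470717 + 0.023112901 + 0.003705376 = 0.053288993 → 0.053289.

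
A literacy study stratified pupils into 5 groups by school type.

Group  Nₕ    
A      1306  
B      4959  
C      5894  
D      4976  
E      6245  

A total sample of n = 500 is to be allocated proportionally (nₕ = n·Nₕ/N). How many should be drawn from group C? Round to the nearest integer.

N = 1306 + 4959 + 5894 + 4976 + 6245 = 23380.
n_C = 500·5894/23380 = 126.048... → 126.

126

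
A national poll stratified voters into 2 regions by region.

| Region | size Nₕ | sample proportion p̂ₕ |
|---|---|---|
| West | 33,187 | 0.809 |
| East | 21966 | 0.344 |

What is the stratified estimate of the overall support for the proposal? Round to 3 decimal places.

0.624

Wₕ = Nₕ/N with N = 55153: 0.6017, 0.3983.
p̂_st = 0.6017·0.809 + 0.3983·0.344 ≈ 0.62380... → 0.624.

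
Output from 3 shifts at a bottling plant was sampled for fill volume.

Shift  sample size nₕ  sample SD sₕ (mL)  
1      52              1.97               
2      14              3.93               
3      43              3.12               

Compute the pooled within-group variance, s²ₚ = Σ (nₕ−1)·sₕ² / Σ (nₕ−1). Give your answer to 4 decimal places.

7.6184

Degrees of freedom: 51 + 13 + 42 = 106.
Σ(nₕ−1)sₕ² = 51·3.8809 + 13·15.4449 + 42·9.7344 = 807.5544.
s²ₚ = 807.5544 / 106 = 7.618438... → 7.6184.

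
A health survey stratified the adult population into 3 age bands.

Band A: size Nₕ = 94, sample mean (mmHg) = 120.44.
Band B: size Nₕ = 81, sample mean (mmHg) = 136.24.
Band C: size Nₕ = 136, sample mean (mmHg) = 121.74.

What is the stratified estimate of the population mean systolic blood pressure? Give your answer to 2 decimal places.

125.12

N = 94 + 81 + 136 = 311.
The stratified mean weights each stratum mean by its population share Nₕ/N.
Σ Nₕx̄ₕ = 94·120.44 + 81·136.24 + 136·121.74 = 11321.36 + 11035.44 + 16556.64 = 38913.44.
Divide by N: 38913.44 / 311 = 125.1236... → 125.12.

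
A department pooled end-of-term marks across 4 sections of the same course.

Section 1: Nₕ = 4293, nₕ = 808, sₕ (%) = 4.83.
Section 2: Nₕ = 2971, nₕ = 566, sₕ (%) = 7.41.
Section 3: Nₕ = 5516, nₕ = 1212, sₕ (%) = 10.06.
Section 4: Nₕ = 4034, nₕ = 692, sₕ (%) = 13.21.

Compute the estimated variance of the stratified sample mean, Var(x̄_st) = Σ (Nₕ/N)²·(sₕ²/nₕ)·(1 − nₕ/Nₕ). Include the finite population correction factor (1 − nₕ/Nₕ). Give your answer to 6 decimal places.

N = 16814; Wₕ = Nₕ/N.
section 1: (4293/16814)²·4.83²/808·(1 − 808/4293) = 0.001527934
section 2: (2971/16814)²·7.41²/566·(1 − 566/2971) = 0.002451860
section 3: (5516/16814)²·10.06²/1212·(1 − 1212/5516) = 0.007012095
section 4: (4034/16814)²·13.21²/692·(1 − 692/4034) = 0.012025407
Sum = 0.023017295 → 0.023017.

0.023017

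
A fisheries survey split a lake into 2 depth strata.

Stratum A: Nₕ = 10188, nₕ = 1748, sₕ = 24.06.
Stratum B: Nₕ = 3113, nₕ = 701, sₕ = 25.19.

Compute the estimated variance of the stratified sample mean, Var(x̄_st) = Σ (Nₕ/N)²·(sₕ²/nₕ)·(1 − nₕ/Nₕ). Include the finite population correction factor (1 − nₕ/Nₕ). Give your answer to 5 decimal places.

0.19938

N = 13301; Wₕ = Nₕ/N.
stratum A: (10188/13301)²·24.06²/1748·(1 − 1748/10188) = 0.16095802
stratum B: (3113/13301)²·25.19²/701·(1 − 701/3113) = 0.03841724
Sum = 0.19937526 → 0.19938.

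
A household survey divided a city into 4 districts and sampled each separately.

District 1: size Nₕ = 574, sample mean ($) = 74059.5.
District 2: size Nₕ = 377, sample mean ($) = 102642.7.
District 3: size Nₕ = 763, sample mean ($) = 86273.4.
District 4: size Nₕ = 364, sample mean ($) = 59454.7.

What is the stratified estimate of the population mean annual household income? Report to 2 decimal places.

x̄_st = (Σ Nₕx̄ₕ) / (Σ Nₕ) = (574·74059.5 + 377·102642.7 + 763·86273.4 + 364·59454.7) / 2078
= 168674565.9 / 2078 = 81171.5909... → 81171.59.

81171.59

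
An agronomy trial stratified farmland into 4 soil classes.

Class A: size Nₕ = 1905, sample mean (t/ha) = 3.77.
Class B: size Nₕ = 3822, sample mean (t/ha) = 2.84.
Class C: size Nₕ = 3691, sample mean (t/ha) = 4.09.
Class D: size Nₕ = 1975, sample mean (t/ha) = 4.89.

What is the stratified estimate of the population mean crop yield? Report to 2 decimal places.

3.76

N = 11393; weights Wₕ = Nₕ/N = (0.1672, 0.3355, 0.3240, 0.1734).
x̄_st = Σ Wₕ·x̄ₕ = 0.1672·3.77 + 0.3355·2.84 + 0.3240·4.09 + 0.1734·4.89 ≈ 3.7558...
→ 3.76.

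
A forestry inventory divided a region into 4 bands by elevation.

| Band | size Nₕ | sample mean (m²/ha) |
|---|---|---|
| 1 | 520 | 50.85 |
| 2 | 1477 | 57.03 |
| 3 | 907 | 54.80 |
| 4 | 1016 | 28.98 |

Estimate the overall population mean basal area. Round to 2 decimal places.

N = 520 + 1477 + 907 + 1016 = 3920.
Overall mean = Σ (Nₕ/N)·x̄ₕ — weight by population share, not a simple average.
Σ Nₕx̄ₕ = 520·50.85 + 1477·57.03 + 907·54.80 + 1016·28.98 = 26442 + 84233.31 + 49703.6 + 29443.68 = 189822.59.
Divide by N: 189822.59 / 3920 = 48.4241... → 48.42.

48.42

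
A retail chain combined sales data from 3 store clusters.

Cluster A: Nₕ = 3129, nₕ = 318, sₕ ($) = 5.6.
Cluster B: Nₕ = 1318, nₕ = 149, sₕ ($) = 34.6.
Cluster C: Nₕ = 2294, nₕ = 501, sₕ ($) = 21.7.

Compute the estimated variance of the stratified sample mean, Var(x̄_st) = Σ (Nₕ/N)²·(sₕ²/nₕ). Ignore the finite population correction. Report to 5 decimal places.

0.43724

N = 6741; Wₕ = Nₕ/N.
cluster A: (3129/6741)²·5.6²/318 = 0.02124767
cluster B: (1318/6741)²·34.6²/149 = 0.30714829
cluster C: (2294/6741)²·21.7²/501 = 0.10884786
Sum = 0.43724382 → 0.43724.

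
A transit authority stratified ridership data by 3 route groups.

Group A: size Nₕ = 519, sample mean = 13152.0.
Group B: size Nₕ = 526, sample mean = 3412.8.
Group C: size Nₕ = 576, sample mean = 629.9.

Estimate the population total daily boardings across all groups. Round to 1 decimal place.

Population total = Σ Nₕ·x̄ₕ (each stratum's size times its mean).
519·13152.0 + 526·3412.8 + 576·629.9 = 6825888 + 1795132.8 + 362822.4 = 8983843.2.

8983843.2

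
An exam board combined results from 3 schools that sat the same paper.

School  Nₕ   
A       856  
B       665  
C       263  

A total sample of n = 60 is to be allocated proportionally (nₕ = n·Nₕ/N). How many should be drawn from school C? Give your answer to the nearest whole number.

N = 856 + 665 + 263 = 1784.
n_C = 60·263/1784 = 8.845... → 9.

9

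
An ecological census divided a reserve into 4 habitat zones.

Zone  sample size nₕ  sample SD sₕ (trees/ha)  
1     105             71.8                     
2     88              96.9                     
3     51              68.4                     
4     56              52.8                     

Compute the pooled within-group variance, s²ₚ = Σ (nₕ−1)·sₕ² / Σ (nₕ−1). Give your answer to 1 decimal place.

5879.4

Degrees of freedom: 104 + 87 + 50 + 55 = 296.
Σ(nₕ−1)sₕ² = 104·5155.24 + 87·9389.61 + 50·4678.56 + 55·2787.84 = 1740300.23.
s²ₚ = 1740300.23 / 296 = 5879.393... → 5879.4.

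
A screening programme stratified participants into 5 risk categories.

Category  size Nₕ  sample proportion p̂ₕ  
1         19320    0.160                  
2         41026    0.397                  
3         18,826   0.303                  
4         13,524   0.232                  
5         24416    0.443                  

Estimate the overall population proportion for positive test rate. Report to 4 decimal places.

Wₕ = Nₕ/N with N = 117112: 0.1650, 0.3503, 0.1608, 0.1155, 0.2085.
p̂_st = 0.1650·0.160 + 0.3503·0.397 + 0.1608·0.303 + 0.1155·0.232 + 0.2085·0.443 ≈ 0.333328... → 0.3333.

0.3333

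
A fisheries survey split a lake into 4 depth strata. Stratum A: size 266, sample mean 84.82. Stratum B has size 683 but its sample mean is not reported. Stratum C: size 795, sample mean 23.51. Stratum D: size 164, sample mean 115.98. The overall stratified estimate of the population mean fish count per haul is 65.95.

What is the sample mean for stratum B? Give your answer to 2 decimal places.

95.99

N = 266 + 683 + 795 + 164 = 1908.
Overall total = μ·N = 65.95·1908 = 125832.6.
Subtract the known strata: 266·84.82 + 795·23.51 + 164·115.98 = 60273.29.
Remaining total for stratum B: 125832.6 − 60273.29 = 65559.31.
Divide by its size: 65559.31 / 683 = 95.9873... → 95.99.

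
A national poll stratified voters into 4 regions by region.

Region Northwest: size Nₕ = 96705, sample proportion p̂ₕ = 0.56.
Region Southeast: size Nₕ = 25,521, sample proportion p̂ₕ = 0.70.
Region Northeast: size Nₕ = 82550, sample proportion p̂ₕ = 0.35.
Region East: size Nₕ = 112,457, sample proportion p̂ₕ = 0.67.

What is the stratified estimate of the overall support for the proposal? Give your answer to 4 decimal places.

Wₕ = Nₕ/N with N = 317233: 0.3048, 0.0804, 0.2602, 0.3545.
p̂_st = 0.3048·0.56 + 0.0804·0.70 + 0.2602·0.35 + 0.3545·0.67 ≈ 0.555611... → 0.5556.

0.5556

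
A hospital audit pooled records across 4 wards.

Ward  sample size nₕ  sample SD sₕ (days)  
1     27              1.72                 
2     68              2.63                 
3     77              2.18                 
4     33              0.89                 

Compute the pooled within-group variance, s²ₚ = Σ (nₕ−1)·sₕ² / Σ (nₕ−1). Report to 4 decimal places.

4.6113

Degrees of freedom: 26 + 67 + 76 + 32 = 201.
Σ(nₕ−1)sₕ² = 26·2.9584 + 67·6.9169 + 76·4.7524 + 32·0.7921 = 926.8803.
s²ₚ = 926.8803 / 201 = 4.611345... → 4.6113.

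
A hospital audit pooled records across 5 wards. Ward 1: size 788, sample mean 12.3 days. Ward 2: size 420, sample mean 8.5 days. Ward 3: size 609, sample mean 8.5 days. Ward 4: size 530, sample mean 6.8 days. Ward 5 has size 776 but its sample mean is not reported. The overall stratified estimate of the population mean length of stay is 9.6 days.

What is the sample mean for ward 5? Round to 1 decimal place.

10.2

N = 788 + 420 + 609 + 530 + 776 = 3123.
Overall total = μ·N = 9.6·3123 = 29980.8.
Subtract the known strata: 788·12.3 + 420·8.5 + 609·8.5 + 530·6.8 = 22042.9.
Remaining total for ward 5: 29980.8 − 22042.9 = 7937.9.
Divide by its size: 7937.9 / 776 = 10.229... → 10.2.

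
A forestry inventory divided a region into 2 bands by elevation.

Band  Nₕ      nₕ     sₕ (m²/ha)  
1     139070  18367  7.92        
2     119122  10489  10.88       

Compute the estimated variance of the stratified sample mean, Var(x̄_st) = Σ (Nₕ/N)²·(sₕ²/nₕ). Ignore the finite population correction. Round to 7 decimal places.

0.0033931

N = 258192; Wₕ = Nₕ/N.
band 1: (139070/258192)²·7.92²/18367 = 0.0009908171
band 2: (119122/258192)²·10.88²/10489 = 0.0024022715
Sum = 0.0033930886 → 0.0033931.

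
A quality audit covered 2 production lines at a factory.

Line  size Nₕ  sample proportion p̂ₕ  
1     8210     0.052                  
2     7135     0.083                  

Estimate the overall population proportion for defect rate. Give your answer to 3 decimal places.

N = 8210 + 7135 = 15345.
Overall proportion = Σ (Nₕ/N)·p̂ₕ.
Σ Nₕp̂ₕ = 426.92 + 592.205 = 1019.125.
1019.125 / 15345 = 0.06641... → 0.066.

0.066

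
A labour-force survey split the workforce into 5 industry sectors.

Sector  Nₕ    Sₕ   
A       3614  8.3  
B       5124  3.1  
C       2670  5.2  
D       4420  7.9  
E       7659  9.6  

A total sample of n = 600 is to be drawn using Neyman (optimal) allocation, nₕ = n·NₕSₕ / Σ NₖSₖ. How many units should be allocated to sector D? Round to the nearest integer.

125

Σ NₕSₕ = 3614·8.3 + 5124·3.1 + 2670·5.2 + 4420·7.9 + 7659·9.6 = 168209.
Share for D: 34918/168209 = 0.20759.
n_D = 600 × 0.20759 = 124.552... → 125.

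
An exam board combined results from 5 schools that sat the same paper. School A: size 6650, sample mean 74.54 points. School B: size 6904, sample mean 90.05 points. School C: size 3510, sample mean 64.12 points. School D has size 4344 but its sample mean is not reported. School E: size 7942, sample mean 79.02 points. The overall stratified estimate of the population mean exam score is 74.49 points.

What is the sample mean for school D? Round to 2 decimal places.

49.78

Σ Nₕx̄ₕ = N·μ, so 4344·x̄_D = 29350·74.49 − (6650·74.54 + 6904·90.05 + 3510·64.12 + 7942·79.02).
= 2186281.5 − 1970034.24 = 216247.26.
x̄_D = 216247.26 / 4344 = 49.7807... → 49.78.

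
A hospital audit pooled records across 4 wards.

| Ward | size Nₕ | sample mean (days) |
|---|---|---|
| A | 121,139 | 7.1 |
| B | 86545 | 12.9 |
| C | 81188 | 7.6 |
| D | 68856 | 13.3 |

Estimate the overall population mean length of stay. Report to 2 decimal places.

9.81

N = 357728; weights Wₕ = Nₕ/N = (0.3386, 0.2419, 0.2270, 0.1925).
x̄_st = Σ Wₕ·x̄ₕ = 0.3386·7.1 + 0.2419·12.9 + 0.2270·7.6 + 0.1925·13.3 ≈ 9.8101...
→ 9.81.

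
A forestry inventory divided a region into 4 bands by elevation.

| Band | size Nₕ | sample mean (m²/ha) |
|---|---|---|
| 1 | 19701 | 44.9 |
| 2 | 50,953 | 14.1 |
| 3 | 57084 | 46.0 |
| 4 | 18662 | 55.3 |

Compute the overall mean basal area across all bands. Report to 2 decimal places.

x̄_st = (Σ Nₕx̄ₕ) / (Σ Nₕ) = (19701·44.9 + 50953·14.1 + 57084·46.0 + 18662·55.3) / 146400
= 5260884.8 / 146400 = 35.9350... → 35.94.

35.94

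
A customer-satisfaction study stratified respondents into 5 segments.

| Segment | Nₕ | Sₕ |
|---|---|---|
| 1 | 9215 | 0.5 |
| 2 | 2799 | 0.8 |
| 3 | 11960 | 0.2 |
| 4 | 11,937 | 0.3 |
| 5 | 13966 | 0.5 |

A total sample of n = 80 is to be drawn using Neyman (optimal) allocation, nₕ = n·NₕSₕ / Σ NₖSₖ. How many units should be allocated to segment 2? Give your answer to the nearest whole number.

9

Σ NₕSₕ = 9215·0.5 + 2799·0.8 + 11960·0.2 + 11937·0.3 + 13966·0.5 = 19802.8.
Share for 2: 2239.2/19802.8 = 0.11307.
n_2 = 80 × 0.11307 = 9.046... → 9.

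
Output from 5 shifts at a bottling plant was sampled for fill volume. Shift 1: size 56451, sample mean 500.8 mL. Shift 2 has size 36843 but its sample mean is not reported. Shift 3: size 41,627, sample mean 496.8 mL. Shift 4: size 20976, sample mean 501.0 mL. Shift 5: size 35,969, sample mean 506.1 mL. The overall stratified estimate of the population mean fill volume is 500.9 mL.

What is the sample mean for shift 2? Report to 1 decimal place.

Σ Nₕx̄ₕ = N·μ, so 36843·x̄_2 = 191866·500.9 − (56451·500.8 + 41627·496.8 + 20976·501.0 + 35969·506.1).
= 96105679.4 − 77663841.3 = 18441838.1.
x̄_2 = 18441838.1 / 36843 = 500.552... → 500.6.

500.6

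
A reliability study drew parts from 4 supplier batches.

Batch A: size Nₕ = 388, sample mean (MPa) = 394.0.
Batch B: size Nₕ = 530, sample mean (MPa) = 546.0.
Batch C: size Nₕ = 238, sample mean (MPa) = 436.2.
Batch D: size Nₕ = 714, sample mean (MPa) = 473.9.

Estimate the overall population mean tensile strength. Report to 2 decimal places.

472.96

N = 1870; weights Wₕ = Nₕ/N = (0.2075, 0.2834, 0.1273, 0.3818).
x̄_st = Σ Wₕ·x̄ₕ = 0.2075·394.0 + 0.2834·546.0 + 0.1273·436.2 + 0.3818·473.9 ≈ 472.9584...
→ 472.96.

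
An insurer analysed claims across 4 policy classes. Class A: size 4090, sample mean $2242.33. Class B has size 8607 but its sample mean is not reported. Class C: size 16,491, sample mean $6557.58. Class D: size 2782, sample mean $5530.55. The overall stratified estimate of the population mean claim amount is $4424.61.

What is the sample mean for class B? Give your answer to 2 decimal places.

N = 4090 + 8607 + 16491 + 2782 = 31970.
Overall total = μ·N = 4424.61·31970 = 141454781.7.
Subtract the known strata: 4090·2242.33 + 16491·6557.58 + 2782·5530.55 = 132698171.58.
Remaining total for class B: 141454781.7 − 132698171.58 = 8756610.12.
Divide by its size: 8756610.12 / 8607 = 1017.3824... → 1017.38.

1017.38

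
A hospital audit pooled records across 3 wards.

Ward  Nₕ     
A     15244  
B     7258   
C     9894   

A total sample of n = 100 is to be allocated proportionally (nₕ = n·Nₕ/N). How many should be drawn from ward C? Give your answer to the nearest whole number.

Share of ward C = 9894/32396 = 0.30541.
Allocate 100 × 0.30541 = 30.541... → 31.

31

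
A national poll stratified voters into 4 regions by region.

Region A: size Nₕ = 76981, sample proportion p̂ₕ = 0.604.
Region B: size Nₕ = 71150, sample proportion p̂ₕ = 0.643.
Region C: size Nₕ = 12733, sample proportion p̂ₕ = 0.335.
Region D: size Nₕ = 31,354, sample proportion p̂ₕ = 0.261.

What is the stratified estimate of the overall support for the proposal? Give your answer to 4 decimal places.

Wₕ = Nₕ/N with N = 192218: 0.4005, 0.3702, 0.0662, 0.1631.
p̂_st = 0.4005·0.604 + 0.3702·0.643 + 0.0662·0.335 + 0.1631·0.261 ≈ 0.544668... → 0.5447.

0.5447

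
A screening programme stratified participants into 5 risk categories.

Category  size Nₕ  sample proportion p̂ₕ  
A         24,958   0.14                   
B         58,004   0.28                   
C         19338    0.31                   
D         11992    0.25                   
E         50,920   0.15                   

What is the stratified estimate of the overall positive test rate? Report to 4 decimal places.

0.2201

N = 24958 + 58004 + 19338 + 11992 + 50920 = 165212.
Overall proportion = Σ (Nₕ/N)·p̂ₕ.
Σ Nₕp̂ₕ = 3494.12 + 16241.12 + 5994.78 + 2998 + 7638 = 36366.02.
36366.02 / 165212 = 0.220117... → 0.2201.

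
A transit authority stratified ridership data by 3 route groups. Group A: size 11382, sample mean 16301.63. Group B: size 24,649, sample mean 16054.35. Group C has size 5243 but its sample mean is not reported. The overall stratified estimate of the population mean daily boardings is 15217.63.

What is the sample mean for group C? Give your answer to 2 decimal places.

Σ Nₕx̄ₕ = N·μ, so 5243·x̄_C = 41274·15217.63 − (11382·16301.63 + 24649·16054.35).
= 628092460.62 − 581268825.81 = 46823634.81.
x̄_C = 46823634.81 / 5243 = 8930.6952... → 8930.70.

8930.70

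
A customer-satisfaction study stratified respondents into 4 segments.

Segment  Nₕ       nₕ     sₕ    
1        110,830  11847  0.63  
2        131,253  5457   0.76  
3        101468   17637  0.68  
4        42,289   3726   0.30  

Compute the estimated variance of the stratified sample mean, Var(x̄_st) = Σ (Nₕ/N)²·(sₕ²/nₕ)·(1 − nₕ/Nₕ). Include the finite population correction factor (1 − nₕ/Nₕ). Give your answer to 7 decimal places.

0.0000160

N = 385840; Wₕ = Nₕ/N.
segment 1: (110830/385840)²·0.63²/11847·(1 − 11847/110830) = 0.0000024687
segment 2: (131253/385840)²·0.76²/5457·(1 − 5457/131253) = 0.0000117391
segment 3: (101468/385840)²·0.68²/17637·(1 − 17637/101468) = 0.0000014980
segment 4: (42289/385840)²·0.30²/3726·(1 − 3726/42289) = 0.0000002646
Sum = 0.0000159704 → 0.0000160.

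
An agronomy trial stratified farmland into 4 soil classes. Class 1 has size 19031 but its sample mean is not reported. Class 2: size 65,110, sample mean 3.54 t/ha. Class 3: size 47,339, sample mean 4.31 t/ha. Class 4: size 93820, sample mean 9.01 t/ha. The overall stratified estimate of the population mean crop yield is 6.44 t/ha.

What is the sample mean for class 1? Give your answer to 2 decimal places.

8.99

N = 19031 + 65110 + 47339 + 93820 = 225300.
Overall total = μ·N = 6.44·225300 = 1450932.
Subtract the known strata: 65110·3.54 + 47339·4.31 + 93820·9.01 = 1279838.69.
Remaining total for class 1: 1450932 − 1279838.69 = 171093.31.
Divide by its size: 171093.31 / 19031 = 8.9902... → 8.99.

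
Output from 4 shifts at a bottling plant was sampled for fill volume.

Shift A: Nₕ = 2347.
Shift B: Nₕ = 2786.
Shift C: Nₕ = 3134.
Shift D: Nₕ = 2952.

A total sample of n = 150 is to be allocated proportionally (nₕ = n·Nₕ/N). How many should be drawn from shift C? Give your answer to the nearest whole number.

Share of shift C = 3134/11219 = 0.27935.
Allocate 150 × 0.27935 = 41.902... → 42.

42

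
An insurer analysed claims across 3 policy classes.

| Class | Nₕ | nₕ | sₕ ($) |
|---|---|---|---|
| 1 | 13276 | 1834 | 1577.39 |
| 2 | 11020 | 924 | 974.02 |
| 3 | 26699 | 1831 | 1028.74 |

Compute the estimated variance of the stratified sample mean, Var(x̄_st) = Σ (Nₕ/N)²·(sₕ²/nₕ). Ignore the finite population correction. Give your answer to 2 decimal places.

298.34

N = 50995; Wₕ = Nₕ/N.
class 1: (13276/50995)²·1577.39²/1834 = 91.95135
class 2: (11020/50995)²·974.02²/924 = 47.94814
class 3: (26699/50995)²·1028.74²/1831 = 158.43740
Sum = 298.33690 → 298.34.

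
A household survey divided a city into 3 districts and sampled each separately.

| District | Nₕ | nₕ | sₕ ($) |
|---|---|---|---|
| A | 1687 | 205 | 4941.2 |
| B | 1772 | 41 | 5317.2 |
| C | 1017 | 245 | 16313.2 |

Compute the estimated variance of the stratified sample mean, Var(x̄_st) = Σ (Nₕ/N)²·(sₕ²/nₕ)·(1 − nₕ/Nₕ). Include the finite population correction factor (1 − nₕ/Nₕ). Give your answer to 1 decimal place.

163004.7

N = 4476; Wₕ = Nₕ/N.
district A: (1687/4476)²·4941.2²/205·(1 − 205/1687) = 14862.5776
district B: (1772/4476)²·5317.2²/41·(1 − 41/1772) = 105575.4072
district C: (1017/4476)²·16313.2²/245·(1 − 245/1017) = 42566.7345
Sum = 163004.7193 → 163004.7.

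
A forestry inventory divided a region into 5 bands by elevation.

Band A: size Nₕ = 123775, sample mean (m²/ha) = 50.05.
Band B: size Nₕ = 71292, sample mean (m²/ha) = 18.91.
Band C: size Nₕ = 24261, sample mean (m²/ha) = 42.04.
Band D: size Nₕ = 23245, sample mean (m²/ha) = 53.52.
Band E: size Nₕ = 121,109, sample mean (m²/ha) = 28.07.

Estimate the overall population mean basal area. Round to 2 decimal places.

36.31

x̄_st = (Σ Nₕx̄ₕ) / (Σ Nₕ) = (123775·50.05 + 71292·18.91 + 24261·42.04 + 23245·53.52 + 121109·28.07) / 363682
= 13206604.94 / 363682 = 36.3136... → 36.31.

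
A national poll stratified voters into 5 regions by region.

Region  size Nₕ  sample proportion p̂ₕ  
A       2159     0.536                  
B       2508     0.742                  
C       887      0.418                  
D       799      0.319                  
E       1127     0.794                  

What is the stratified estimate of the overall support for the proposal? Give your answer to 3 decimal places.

0.607

Wₕ = Nₕ/N with N = 7480: 0.2886, 0.3353, 0.1186, 0.1068, 0.1507.
p̂_st = 0.2886·0.536 + 0.3353·0.742 + 0.1186·0.418 + 0.1068·0.319 + 0.1507·0.794 ≈ 0.60677... → 0.607.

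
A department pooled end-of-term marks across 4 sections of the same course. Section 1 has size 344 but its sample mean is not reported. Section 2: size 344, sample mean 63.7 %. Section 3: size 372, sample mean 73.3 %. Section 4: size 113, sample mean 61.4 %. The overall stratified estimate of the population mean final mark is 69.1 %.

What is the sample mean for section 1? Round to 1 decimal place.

N = 344 + 344 + 372 + 113 = 1173.
Overall total = μ·N = 69.1·1173 = 81054.3.
Subtract the known strata: 344·63.7 + 372·73.3 + 113·61.4 = 56118.6.
Remaining total for section 1: 81054.3 − 56118.6 = 24935.7.
Divide by its size: 24935.7 / 344 = 72.488... → 72.5.

72.5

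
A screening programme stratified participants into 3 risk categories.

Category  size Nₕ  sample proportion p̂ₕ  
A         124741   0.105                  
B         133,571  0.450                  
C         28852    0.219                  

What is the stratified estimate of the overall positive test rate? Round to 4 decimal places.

0.2769

Wₕ = Nₕ/N with N = 287164: 0.4344, 0.4651, 0.1005.
p̂_st = 0.4344·0.105 + 0.4651·0.450 + 0.1005·0.219 ≈ 0.276927... → 0.2769.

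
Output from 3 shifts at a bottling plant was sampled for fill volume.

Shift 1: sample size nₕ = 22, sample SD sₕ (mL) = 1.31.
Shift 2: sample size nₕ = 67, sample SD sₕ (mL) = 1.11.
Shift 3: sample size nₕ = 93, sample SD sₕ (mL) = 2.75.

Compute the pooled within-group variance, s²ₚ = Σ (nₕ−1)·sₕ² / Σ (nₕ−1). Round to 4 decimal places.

4.5425

Degrees of freedom: 21 + 66 + 92 = 179.
Σ(nₕ−1)sₕ² = 21·1.7161 + 66·1.2321 + 92·7.5625 = 813.1067.
s²ₚ = 813.1067 / 179 = 4.542496... → 4.5425.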